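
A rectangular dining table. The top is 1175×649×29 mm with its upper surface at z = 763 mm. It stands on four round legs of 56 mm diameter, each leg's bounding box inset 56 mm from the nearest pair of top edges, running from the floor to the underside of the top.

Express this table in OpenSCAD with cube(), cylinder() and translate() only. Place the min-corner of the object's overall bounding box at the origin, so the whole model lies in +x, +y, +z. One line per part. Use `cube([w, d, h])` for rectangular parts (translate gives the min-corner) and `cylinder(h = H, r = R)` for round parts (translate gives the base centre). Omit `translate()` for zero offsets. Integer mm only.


// leg_h = 763 - 29 = 734
translate([0, 0, 734]) cube([1175, 649, 29]);
translate([84, 84, 0]) cylinder(h = 734, r = 28);
translate([1091, 84, 0]) cylinder(h = 734, r = 28);
translate([84, 565, 0]) cylinder(h = 734, r = 28);
translate([1091, 565, 0]) cylinder(h = 734, r = 28);


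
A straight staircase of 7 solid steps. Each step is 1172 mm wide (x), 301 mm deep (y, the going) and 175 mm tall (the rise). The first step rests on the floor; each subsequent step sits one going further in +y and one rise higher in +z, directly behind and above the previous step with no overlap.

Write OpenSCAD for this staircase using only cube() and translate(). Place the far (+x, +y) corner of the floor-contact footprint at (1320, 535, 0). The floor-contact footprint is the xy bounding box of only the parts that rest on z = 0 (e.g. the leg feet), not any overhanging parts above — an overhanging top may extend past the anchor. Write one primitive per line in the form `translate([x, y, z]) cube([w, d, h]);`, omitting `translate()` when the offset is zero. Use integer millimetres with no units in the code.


translate([148, 234, 0]) cube([1172, 301, 175]);
translate([148, 535, 175]) cube([1172, 301, 175]);
translate([148, 836, 350]) cube([1172, 301, 175]);
translate([148, 1137, 525]) cube([1172, 301, 175]);
translate([148, 1438, 700]) cube([1172, 301, 175]);
translate([148, 1739, 875]) cube([1172, 301, 175]);
translate([148, 2040, 1050]) cube([1172, 301, 175]);


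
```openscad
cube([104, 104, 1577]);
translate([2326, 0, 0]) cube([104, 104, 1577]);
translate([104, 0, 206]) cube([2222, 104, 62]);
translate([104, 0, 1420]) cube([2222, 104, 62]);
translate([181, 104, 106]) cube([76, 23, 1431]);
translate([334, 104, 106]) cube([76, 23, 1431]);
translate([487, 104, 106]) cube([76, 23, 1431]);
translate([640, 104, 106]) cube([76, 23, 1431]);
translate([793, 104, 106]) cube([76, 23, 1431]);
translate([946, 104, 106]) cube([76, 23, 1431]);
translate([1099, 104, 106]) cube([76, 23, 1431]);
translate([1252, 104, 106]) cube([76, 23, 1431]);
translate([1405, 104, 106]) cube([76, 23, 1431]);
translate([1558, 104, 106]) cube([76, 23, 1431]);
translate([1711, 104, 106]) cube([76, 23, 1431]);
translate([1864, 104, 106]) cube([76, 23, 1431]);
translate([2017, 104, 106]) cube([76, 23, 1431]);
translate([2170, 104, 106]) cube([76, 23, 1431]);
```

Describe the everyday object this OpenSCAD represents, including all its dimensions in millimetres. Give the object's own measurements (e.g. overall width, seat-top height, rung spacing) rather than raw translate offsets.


A fence section. Two 104×104 mm posts, 1577 mm tall, stand on the floor with a clear span of 2222 mm between their inner faces. Two horizontal rails of 104×62 mm section span the gap between the posts with their undersides at z = 206 mm and z = 1420 mm, flush with the posts' −y face. 14 pickets, each 76 mm wide, 23 mm thick and 1431 mm tall, are fixed to the +y face of the rails with their bottoms at z = 106 mm, spaced across the span with a 77 mm gap after the −x post and between neighbouring pickets, with 80 mm left before the +x post.


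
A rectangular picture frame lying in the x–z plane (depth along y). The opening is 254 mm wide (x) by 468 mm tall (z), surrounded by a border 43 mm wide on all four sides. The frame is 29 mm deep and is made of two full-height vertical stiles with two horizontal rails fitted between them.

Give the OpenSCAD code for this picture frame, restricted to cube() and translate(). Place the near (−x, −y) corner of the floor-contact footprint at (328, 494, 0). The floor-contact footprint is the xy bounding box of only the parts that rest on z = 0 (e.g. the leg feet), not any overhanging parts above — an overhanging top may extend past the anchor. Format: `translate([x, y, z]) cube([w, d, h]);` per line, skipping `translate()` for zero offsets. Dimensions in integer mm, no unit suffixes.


translate([328, 494, 0]) cube([43, 29, 554]);
translate([625, 494, 0]) cube([43, 29, 554]);
translate([371, 494, 0]) cube([254, 29, 43]);
translate([371, 494, 511]) cube([254, 29, 43]);


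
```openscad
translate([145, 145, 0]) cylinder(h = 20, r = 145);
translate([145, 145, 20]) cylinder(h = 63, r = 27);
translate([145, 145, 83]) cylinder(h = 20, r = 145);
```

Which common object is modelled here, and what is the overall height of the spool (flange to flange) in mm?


A spool. The overall height is 103 mm.

Three coaxial cylinders, large–small–large — a spool. Two 20 mm flanges and a 63 mm core give 20 + 63 + 20 = 103 mm.


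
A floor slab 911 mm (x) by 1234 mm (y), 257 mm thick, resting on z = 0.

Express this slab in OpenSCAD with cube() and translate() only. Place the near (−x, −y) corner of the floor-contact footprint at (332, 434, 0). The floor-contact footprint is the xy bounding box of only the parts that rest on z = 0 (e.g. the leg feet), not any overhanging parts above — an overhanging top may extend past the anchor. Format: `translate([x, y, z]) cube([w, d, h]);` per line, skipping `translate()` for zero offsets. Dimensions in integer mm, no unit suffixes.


translate([332, 434, 0]) cube([911, 1234, 257]);


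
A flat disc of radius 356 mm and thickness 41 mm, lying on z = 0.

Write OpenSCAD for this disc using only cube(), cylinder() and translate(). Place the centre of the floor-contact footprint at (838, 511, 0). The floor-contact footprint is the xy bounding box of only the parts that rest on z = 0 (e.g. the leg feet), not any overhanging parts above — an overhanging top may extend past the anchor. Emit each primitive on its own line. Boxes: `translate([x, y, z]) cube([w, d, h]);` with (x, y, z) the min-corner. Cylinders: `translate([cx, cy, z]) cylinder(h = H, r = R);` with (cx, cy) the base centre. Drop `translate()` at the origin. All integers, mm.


translate([838, 511, 0]) cylinder(h = 41, r = 356);


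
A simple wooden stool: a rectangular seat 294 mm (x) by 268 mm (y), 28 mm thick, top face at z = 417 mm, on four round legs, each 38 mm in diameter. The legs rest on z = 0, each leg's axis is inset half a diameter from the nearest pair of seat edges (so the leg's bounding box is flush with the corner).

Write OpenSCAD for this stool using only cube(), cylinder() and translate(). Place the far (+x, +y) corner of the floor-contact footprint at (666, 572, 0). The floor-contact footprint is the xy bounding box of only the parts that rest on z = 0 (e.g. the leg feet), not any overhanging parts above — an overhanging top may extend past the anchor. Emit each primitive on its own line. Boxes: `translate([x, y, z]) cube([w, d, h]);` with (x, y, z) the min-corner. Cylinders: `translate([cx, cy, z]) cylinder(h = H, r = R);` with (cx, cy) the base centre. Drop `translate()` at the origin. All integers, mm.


translate([372, 304, 389]) cube([294, 268, 28]);
translate([391, 323, 0]) cylinder(h = 389, r = 19);
translate([647, 323, 0]) cylinder(h = 389, r = 19);
translate([391, 553, 0]) cylinder(h = 389, r = 19);
translate([647, 553, 0]) cylinder(h = 389, r = 19);


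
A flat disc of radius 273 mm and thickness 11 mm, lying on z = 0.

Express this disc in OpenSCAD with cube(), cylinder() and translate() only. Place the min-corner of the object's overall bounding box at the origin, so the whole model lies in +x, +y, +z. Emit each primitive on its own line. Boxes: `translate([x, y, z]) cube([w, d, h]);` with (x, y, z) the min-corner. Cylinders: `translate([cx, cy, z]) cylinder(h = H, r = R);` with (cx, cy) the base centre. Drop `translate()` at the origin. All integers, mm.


translate([273, 273, 0]) cylinder(h = 11, r = 273);


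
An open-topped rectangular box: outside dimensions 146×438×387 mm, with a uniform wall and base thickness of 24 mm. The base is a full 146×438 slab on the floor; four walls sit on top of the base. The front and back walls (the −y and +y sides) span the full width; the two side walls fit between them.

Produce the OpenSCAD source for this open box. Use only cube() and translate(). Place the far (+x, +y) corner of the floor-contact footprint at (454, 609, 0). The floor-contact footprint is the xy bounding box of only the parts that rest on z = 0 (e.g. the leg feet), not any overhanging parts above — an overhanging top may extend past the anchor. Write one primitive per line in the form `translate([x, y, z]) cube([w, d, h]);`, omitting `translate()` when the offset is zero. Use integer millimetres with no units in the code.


translate([308, 171, 0]) cube([146, 438, 24]);
translate([308, 171, 24]) cube([146, 24, 363]);
translate([308, 585, 24]) cube([146, 24, 363]);
translate([308, 195, 24]) cube([24, 390, 363]);
translate([430, 195, 24]) cube([24, 390, 363]);


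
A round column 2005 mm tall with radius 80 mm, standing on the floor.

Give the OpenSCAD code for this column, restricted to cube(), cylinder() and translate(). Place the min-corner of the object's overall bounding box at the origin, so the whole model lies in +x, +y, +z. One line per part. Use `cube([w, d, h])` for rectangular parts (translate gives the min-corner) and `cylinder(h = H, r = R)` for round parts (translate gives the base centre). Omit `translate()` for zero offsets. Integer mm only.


translate([80, 80, 0]) cylinder(h = 2005, r = 80);


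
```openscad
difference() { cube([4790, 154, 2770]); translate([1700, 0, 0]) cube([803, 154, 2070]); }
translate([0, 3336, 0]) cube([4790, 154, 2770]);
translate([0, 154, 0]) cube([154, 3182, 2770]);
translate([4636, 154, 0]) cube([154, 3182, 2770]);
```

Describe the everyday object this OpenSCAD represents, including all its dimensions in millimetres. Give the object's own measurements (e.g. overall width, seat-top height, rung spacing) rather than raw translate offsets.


A single room: four walls, each 2770 mm tall and 154 mm thick, enclosing an outside footprint 4790×3490 mm (x × y), no floor or roof. The front and back walls (−y and +y sides) run the full x-width; the side walls fit between their inner faces. A door opening 803 mm wide and 2070 mm tall is cut through the front wall from the floor up, its −x edge 1700 mm from the wall's −x end.


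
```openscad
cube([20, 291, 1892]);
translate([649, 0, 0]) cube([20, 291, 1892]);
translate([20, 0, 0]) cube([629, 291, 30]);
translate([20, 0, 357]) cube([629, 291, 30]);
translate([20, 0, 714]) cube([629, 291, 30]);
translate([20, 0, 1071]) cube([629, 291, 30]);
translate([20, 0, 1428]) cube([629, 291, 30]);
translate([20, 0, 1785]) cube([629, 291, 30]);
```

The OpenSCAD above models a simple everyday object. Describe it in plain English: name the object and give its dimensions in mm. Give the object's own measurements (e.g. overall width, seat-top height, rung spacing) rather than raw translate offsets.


An open bookshelf. Two side panels, each 20 mm thick, 291 mm deep and 1892 mm tall, stand 669 mm apart (outside-to-outside). Between them sit 6 shelves, each 30 mm thick and 291 mm deep, spanning the full gap between the sides. The bottom shelf rests on the floor (its underside at z = 0) and the clear gap between one shelf's top and the next shelf's underside is 327 mm.


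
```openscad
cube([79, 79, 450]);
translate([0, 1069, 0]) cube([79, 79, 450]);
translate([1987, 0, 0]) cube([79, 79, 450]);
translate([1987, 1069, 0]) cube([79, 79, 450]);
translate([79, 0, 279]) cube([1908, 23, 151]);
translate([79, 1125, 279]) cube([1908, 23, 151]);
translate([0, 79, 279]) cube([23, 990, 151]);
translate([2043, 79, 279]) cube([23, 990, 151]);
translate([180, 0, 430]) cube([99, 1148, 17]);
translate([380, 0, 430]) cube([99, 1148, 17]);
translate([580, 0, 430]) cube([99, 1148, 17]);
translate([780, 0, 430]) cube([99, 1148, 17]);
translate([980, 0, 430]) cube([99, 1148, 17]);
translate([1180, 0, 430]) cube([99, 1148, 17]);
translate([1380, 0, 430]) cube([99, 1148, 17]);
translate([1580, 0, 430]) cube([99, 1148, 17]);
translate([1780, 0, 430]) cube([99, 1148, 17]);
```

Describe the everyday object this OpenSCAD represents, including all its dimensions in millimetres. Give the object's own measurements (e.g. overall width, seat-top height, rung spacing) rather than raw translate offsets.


A bed frame 2066 mm long (x) by 1148 mm wide (y). Four 79×79 mm corner posts, 450 mm tall, at the corners of the footprint. Four rails of 23 mm thickness and 151 mm height run between adjacent posts with their undersides at z = 279 mm, their outer faces flush with the outside of the frame (the two x-running rails run between the posts' inner faces; the two y-running rails run between the posts' inner faces). 9 slats, each 99 mm wide (x) and 17 mm thick, lie across the top of the two x-running rails, running the full 1148 mm width of the frame in y; along x they sit between the end posts with a 101 mm gap after the −x posts and between neighbouring slats, leaving 108 mm before the +x posts.


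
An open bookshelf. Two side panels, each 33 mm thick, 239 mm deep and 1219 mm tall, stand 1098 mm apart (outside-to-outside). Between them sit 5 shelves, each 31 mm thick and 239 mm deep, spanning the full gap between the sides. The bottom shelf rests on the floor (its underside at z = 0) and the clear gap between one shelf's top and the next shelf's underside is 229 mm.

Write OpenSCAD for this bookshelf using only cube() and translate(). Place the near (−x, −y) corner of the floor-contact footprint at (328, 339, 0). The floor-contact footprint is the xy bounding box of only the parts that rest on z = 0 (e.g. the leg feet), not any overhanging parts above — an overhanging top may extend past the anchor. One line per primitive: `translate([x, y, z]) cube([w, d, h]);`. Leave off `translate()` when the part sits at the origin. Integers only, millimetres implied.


translate([328, 339, 0]) cube([33, 239, 1219]);
translate([1393, 339, 0]) cube([33, 239, 1219]);
translate([361, 339, 0]) cube([1032, 239, 31]);
translate([361, 339, 260]) cube([1032, 239, 31]);
translate([361, 339, 520]) cube([1032, 239, 31]);
translate([361, 339, 780]) cube([1032, 239, 31]);
translate([361, 339, 1040]) cube([1032, 239, 31]);


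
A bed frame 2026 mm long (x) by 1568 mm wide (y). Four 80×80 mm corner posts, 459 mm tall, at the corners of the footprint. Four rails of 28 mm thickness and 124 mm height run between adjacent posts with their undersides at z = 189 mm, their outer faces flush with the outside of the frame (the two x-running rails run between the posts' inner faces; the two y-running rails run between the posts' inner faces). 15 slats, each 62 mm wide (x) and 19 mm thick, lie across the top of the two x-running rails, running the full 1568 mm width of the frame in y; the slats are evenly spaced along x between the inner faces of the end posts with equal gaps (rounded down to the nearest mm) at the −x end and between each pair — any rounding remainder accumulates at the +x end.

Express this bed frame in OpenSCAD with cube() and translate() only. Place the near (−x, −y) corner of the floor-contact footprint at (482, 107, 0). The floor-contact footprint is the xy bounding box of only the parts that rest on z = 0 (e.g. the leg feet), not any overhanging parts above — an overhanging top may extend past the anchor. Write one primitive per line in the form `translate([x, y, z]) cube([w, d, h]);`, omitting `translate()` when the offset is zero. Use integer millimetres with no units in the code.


translate([482, 107, 0]) cube([80, 80, 459]);
translate([482, 1595, 0]) cube([80, 80, 459]);
translate([2428, 107, 0]) cube([80, 80, 459]);
translate([2428, 1595, 0]) cube([80, 80, 459]);
translate([562, 107, 189]) cube([1866, 28, 124]);
translate([562, 1647, 189]) cube([1866, 28, 124]);
translate([482, 187, 189]) cube([28, 1408, 124]);
translate([2480, 187, 189]) cube([28, 1408, 124]);
translate([620, 107, 313]) cube([62, 1568, 19]);
translate([740, 107, 313]) cube([62, 1568, 19]);
translate([860, 107, 313]) cube([62, 1568, 19]);
translate([980, 107, 313]) cube([62, 1568, 19]);
translate([1100, 107, 313]) cube([62, 1568, 19]);
translate([1220, 107, 313]) cube([62, 1568, 19]);
translate([1340, 107, 313]) cube([62, 1568, 19]);
translate([1460, 107, 313]) cube([62, 1568, 19]);
translate([1580, 107, 313]) cube([62, 1568, 19]);
translate([1700, 107, 313]) cube([62, 1568, 19]);
translate([1820, 107, 313]) cube([62, 1568, 19]);
translate([1940, 107, 313]) cube([62, 1568, 19]);
translate([2060, 107, 313]) cube([62, 1568, 19]);
translate([2180, 107, 313]) cube([62, 1568, 19]);
translate([2300, 107, 313]) cube([62, 1568, 19]);


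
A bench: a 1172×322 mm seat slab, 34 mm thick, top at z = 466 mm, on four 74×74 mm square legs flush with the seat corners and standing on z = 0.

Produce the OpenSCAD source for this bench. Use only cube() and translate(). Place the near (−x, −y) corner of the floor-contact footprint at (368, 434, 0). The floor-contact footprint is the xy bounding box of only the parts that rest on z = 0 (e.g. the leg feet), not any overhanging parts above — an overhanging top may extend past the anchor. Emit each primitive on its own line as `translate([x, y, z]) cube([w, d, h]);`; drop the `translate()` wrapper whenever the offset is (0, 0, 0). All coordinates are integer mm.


// leg_h = 466 − 34 = 432
translate([368, 434, 432]) cube([1172, 322, 34]);
translate([368, 434, 0]) cube([74, 74, 432]);
translate([368, 682, 0]) cube([74, 74, 432]);
translate([1466, 434, 0]) cube([74, 74, 432]);
translate([1466, 682, 0]) cube([74, 74, 432]);


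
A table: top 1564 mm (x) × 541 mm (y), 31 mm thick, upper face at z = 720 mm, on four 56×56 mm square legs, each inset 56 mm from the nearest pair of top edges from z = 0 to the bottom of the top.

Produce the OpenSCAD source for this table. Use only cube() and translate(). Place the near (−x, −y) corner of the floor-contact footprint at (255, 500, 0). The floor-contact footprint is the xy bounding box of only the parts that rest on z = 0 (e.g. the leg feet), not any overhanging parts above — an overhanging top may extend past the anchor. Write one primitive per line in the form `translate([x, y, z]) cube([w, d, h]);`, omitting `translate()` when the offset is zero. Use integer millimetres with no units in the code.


translate([199, 444, 689]) cube([1564, 541, 31]);
translate([255, 500, 0]) cube([56, 56, 689]);
translate([1651, 500, 0]) cube([56, 56, 689]);
translate([255, 873, 0]) cube([56, 56, 689]);
translate([1651, 873, 0]) cube([56, 56, 689]);


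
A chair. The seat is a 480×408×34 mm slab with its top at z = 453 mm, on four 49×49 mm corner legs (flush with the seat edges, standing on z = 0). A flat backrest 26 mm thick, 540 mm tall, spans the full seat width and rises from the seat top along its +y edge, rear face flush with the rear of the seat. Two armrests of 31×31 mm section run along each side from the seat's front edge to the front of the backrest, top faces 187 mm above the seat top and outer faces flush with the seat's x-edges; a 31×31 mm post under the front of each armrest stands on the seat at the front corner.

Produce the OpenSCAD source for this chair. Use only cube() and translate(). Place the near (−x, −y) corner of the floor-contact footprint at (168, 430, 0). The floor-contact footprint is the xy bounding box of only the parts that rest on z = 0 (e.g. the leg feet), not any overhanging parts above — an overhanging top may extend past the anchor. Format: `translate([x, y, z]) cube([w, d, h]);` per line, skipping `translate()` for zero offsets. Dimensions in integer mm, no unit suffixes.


translate([168, 430, 419]) cube([480, 408, 34]);
translate([168, 430, 0]) cube([49, 49, 419]);
translate([599, 430, 0]) cube([49, 49, 419]);
translate([168, 789, 0]) cube([49, 49, 419]);
translate([599, 789, 0]) cube([49, 49, 419]);
translate([168, 812, 453]) cube([480, 26, 540]);
translate([168, 430, 609]) cube([31, 382, 31]);
translate([617, 430, 609]) cube([31, 382, 31]);
translate([168, 430, 453]) cube([31, 31, 156]);
translate([617, 430, 453]) cube([31, 31, 156]);


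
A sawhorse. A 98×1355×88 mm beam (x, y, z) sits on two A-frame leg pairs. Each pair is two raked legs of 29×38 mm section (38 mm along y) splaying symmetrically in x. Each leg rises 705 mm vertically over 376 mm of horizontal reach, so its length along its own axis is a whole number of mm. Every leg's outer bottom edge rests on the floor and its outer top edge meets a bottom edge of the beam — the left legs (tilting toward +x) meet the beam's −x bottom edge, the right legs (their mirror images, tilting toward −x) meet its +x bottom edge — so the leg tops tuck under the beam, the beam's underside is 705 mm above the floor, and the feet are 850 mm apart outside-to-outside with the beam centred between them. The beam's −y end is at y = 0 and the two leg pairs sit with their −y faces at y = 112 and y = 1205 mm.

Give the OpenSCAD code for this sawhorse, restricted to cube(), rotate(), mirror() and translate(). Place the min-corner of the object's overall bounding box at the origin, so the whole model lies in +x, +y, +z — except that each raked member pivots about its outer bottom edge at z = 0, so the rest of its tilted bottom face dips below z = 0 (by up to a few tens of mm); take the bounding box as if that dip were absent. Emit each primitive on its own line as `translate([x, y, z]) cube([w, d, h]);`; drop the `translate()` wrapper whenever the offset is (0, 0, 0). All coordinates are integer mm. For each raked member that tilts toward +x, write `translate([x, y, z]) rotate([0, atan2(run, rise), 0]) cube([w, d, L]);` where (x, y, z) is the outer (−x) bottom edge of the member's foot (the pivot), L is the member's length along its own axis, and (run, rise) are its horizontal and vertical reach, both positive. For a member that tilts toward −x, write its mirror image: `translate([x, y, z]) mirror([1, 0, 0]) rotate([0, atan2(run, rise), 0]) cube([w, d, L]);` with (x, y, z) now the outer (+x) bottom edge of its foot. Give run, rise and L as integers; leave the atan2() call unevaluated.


translate([376, 0, 705]) cube([98, 1355, 88]);
translate([0, 112, 0]) rotate([0, atan2(376, 705), 0]) cube([29, 38, 799]);
translate([850, 112, 0]) mirror([1, 0, 0]) rotate([0, atan2(376, 705), 0]) cube([29, 38, 799]);
translate([0, 1205, 0]) rotate([0, atan2(376, 705), 0]) cube([29, 38, 799]);
translate([850, 1205, 0]) mirror([1, 0, 0]) rotate([0, atan2(376, 705), 0]) cube([29, 38, 799]);


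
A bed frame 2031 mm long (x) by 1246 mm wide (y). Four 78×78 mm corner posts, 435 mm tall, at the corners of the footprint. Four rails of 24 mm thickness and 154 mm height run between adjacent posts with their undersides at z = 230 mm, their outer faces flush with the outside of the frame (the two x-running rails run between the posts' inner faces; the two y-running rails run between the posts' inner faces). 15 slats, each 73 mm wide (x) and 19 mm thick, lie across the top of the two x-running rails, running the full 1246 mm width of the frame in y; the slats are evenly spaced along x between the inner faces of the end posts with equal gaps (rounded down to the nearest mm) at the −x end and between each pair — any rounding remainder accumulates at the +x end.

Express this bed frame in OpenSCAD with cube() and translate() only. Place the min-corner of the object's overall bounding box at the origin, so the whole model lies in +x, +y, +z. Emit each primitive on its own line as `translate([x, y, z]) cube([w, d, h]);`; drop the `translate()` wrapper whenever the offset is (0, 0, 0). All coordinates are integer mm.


cube([78, 78, 435]);
translate([0, 1168, 0]) cube([78, 78, 435]);
translate([1953, 0, 0]) cube([78, 78, 435]);
translate([1953, 1168, 0]) cube([78, 78, 435]);
translate([78, 0, 230]) cube([1875, 24, 154]);
translate([78, 1222, 230]) cube([1875, 24, 154]);
translate([0, 78, 230]) cube([24, 1090, 154]);
translate([2007, 78, 230]) cube([24, 1090, 154]);
translate([126, 0, 384]) cube([73, 1246, 19]);
translate([247, 0, 384]) cube([73, 1246, 19]);
translate([368, 0, 384]) cube([73, 1246, 19]);
translate([489, 0, 384]) cube([73, 1246, 19]);
translate([610, 0, 384]) cube([73, 1246, 19]);
translate([731, 0, 384]) cube([73, 1246, 19]);
translate([852, 0, 384]) cube([73, 1246, 19]);
translate([973, 0, 384]) cube([73, 1246, 19]);
translate([1094, 0, 384]) cube([73, 1246, 19]);
translate([1215, 0, 384]) cube([73, 1246, 19]);
translate([1336, 0, 384]) cube([73, 1246, 19]);
translate([1457, 0, 384]) cube([73, 1246, 19]);
translate([1578, 0, 384]) cube([73, 1246, 19]);
translate([1699, 0, 384]) cube([73, 1246, 19]);
translate([1820, 0, 384]) cube([73, 1246, 19]);


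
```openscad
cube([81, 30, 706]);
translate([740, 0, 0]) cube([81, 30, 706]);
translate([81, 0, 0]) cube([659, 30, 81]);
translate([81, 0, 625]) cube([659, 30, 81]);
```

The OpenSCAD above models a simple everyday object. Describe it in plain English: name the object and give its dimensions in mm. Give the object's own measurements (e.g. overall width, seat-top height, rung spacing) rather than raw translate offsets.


A rectangular picture frame lying in the x–z plane (depth along y). The opening is 659 mm wide (x) by 544 mm tall (z), surrounded by a border 81 mm wide on all four sides. The frame is 30 mm deep and is made of two full-height vertical stiles with two horizontal rails fitted between them.


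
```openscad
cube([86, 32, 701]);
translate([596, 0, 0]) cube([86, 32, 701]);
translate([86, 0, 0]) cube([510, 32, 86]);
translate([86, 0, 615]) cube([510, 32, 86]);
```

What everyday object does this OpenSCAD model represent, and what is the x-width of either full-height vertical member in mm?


A picture frame. The border width is 86 mm.

Four thin pieces enclosing a rectangular opening — a picture frame. The two full-height stiles are 701 mm tall; the top rail sits at z = 615 and is 86 mm tall, so the border above the opening is 701 − 615 = 86 mm, matching the stile x-width.


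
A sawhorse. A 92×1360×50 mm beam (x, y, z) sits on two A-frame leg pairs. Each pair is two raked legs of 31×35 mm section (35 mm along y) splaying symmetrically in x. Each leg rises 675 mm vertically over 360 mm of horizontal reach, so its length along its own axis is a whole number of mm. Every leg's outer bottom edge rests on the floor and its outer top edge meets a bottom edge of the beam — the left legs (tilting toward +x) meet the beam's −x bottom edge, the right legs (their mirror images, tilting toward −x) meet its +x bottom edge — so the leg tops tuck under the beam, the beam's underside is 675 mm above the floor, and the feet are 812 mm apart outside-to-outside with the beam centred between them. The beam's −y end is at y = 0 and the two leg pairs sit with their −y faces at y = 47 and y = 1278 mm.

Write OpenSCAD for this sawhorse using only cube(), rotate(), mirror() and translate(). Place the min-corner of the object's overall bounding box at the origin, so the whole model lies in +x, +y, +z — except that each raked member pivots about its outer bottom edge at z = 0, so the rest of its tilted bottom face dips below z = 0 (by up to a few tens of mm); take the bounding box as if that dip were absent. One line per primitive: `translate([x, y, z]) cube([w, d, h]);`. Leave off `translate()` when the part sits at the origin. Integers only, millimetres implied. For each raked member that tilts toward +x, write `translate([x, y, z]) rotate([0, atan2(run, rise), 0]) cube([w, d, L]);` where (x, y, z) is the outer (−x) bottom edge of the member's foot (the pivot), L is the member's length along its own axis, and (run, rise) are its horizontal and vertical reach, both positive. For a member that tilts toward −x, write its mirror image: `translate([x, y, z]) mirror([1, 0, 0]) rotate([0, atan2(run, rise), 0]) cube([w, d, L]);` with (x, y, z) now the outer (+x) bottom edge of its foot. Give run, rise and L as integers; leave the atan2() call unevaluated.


translate([360, 0, 675]) cube([92, 1360, 50]);
translate([0, 47, 0]) rotate([0, atan2(360, 675), 0]) cube([31, 35, 765]);
translate([812, 47, 0]) mirror([1, 0, 0]) rotate([0, atan2(360, 675), 0]) cube([31, 35, 765]);
translate([0, 1278, 0]) rotate([0, atan2(360, 675), 0]) cube([31, 35, 765]);
translate([812, 1278, 0]) mirror([1, 0, 0]) rotate([0, atan2(360, 675), 0]) cube([31, 35, 765]);


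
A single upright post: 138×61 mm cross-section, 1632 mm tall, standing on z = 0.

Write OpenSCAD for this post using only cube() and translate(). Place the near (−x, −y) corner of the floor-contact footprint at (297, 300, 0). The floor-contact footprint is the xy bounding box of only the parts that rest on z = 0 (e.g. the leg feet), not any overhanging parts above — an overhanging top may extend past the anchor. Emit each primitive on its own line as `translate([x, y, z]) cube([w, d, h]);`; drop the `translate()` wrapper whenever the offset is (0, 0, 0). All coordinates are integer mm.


translate([297, 300, 0]) cube([138, 61, 1632]);


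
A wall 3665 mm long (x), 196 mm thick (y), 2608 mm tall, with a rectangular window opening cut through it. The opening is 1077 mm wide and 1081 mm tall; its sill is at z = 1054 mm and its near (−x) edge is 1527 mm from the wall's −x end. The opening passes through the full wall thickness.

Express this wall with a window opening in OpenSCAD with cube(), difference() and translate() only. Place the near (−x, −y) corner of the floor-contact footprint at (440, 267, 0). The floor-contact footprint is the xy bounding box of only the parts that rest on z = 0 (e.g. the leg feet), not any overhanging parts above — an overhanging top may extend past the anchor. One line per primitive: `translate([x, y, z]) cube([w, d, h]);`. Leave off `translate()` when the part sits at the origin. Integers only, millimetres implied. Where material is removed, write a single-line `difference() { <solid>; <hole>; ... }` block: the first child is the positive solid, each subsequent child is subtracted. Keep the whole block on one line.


difference() { translate([440, 267, 0]) cube([3665, 196, 2608]); translate([1967, 267, 1054]) cube([1077, 196, 1081]); }


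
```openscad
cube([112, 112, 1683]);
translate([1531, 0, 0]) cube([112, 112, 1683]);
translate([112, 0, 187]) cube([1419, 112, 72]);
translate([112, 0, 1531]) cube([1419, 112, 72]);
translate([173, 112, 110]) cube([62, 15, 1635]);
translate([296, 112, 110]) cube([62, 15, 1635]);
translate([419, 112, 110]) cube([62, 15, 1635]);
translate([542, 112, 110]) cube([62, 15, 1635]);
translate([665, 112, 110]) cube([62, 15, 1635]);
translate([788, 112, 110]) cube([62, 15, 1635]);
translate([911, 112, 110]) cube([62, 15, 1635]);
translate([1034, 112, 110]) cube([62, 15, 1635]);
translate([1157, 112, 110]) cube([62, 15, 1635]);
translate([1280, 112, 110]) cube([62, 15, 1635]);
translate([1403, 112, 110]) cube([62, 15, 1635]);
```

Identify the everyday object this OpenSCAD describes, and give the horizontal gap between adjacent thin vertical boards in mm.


A fence section. The picket gap is 61 mm.

Two posts, two rails, 11 pickets — a fence section. Span 1419 mm holds 11 pickets of 62 mm with 12 equal gaps: ⌊(1419 − 11·62) / 12⌋ = 61 mm.


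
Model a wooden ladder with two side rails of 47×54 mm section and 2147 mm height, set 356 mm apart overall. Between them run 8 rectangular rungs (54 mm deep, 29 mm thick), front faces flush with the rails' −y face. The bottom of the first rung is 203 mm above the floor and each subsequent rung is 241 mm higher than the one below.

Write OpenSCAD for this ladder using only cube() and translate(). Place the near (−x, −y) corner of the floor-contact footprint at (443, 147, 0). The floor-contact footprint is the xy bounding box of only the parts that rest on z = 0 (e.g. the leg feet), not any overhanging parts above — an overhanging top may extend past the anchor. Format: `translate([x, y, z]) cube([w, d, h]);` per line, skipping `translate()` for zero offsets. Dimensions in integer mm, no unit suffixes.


translate([443, 147, 0]) cube([47, 54, 2147]);
translate([752, 147, 0]) cube([47, 54, 2147]);
translate([490, 147, 203]) cube([262, 54, 29]);
translate([490, 147, 444]) cube([262, 54, 29]);
translate([490, 147, 685]) cube([262, 54, 29]);
translate([490, 147, 926]) cube([262, 54, 29]);
translate([490, 147, 1167]) cube([262, 54, 29]);
translate([490, 147, 1408]) cube([262, 54, 29]);
translate([490, 147, 1649]) cube([262, 54, 29]);
translate([490, 147, 1890]) cube([262, 54, 29]);


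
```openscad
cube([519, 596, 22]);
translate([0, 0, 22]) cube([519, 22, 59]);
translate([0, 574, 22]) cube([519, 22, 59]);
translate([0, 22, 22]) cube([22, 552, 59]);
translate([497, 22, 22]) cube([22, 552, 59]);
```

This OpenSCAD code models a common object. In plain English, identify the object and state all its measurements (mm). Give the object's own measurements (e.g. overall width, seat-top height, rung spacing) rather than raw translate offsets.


An open-topped rectangular box: outside dimensions 519×596×81 mm, with a uniform wall and base thickness of 22 mm. The base is a full 519×596 slab on the floor; four walls sit on top of the base. The front and back walls (the −y and +y sides) span the full width; the two side walls fit between them.


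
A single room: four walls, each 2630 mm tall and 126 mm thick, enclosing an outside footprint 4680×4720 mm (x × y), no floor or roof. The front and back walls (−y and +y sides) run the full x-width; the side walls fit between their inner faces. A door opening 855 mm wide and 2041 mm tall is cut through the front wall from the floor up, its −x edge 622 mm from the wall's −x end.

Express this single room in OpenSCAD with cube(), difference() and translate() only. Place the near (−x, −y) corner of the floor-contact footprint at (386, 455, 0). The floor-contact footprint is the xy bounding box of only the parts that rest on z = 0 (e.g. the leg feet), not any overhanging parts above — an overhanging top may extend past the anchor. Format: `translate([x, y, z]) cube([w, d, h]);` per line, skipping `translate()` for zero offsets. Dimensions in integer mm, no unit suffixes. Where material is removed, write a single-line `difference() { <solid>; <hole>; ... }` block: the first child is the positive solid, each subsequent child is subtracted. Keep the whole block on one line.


difference() { translate([386, 455, 0]) cube([4680, 126, 2630]); translate([1008, 455, 0]) cube([855, 126, 2041]); }
translate([386, 5049, 0]) cube([4680, 126, 2630]);
translate([386, 581, 0]) cube([126, 4468, 2630]);
translate([4940, 581, 0]) cube([126, 4468, 2630]);


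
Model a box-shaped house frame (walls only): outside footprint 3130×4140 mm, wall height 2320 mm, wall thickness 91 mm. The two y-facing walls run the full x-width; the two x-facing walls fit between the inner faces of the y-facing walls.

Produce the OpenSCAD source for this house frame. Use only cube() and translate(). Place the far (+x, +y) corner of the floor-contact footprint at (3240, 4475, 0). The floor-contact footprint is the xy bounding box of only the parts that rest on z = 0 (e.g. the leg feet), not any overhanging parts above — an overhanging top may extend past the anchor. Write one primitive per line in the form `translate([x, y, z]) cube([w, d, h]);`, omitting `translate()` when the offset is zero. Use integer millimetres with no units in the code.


translate([110, 335, 0]) cube([3130, 91, 2320]);
translate([110, 4384, 0]) cube([3130, 91, 2320]);
translate([110, 426, 0]) cube([91, 3958, 2320]);
translate([3149, 426, 0]) cube([91, 3958, 2320]);


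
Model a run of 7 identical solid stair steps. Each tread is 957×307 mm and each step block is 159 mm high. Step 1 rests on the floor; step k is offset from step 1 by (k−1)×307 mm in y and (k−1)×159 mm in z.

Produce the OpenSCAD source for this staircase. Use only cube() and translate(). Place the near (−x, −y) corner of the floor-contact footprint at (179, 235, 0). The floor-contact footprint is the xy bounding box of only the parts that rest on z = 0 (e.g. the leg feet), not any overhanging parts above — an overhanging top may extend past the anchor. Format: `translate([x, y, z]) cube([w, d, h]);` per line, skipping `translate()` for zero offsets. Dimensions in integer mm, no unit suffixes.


translate([179, 235, 0]) cube([957, 307, 159]);
translate([179, 542, 159]) cube([957, 307, 159]);
translate([179, 849, 318]) cube([957, 307, 159]);
translate([179, 1156, 477]) cube([957, 307, 159]);
translate([179, 1463, 636]) cube([957, 307, 159]);
translate([179, 1770, 795]) cube([957, 307, 159]);
translate([179, 2077, 954]) cube([957, 307, 159]);


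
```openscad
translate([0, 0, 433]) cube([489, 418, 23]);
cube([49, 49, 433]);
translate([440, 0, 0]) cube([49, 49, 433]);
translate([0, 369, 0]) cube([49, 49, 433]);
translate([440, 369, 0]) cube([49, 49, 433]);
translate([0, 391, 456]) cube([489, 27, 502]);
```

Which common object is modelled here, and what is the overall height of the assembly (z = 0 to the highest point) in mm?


A chair. The overall height is 958 mm.

A slab on four corner posts with a tall panel at the back — a chair. The seat slab sits at z = 433 with thickness 23, and the 502 mm backrest starts at the seat top, so the overall height is 433 + 23 + 502 = 958 mm.


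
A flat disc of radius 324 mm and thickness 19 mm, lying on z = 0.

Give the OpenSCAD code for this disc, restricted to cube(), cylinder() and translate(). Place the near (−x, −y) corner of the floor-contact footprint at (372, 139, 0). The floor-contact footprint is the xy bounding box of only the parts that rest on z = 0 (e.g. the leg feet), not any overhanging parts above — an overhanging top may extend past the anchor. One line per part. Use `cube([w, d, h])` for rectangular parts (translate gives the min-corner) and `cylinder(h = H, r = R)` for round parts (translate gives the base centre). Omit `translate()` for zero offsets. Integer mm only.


translate([696, 463, 0]) cylinder(h = 19, r = 324);


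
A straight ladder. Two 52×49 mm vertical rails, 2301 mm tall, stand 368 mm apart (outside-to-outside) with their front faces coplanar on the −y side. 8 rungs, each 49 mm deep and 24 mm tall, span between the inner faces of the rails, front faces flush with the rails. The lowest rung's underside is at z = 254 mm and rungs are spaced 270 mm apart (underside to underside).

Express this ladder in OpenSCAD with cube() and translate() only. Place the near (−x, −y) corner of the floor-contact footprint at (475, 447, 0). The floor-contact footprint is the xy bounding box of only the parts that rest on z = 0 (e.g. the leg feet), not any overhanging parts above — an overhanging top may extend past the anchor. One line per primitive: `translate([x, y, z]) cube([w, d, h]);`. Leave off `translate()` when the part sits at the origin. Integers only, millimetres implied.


// rung span = 368 - 2*52 = 264
// rung[k] z = 254 + k*270
translate([475, 447, 0]) cube([52, 49, 2301]);
translate([791, 447, 0]) cube([52, 49, 2301]);
translate([527, 447, 254]) cube([264, 49, 24]);
translate([527, 447, 524]) cube([264, 49, 24]);
translate([527, 447, 794]) cube([264, 49, 24]);
translate([527, 447, 1064]) cube([264, 49, 24]);
translate([527, 447, 1334]) cube([264, 49, 24]);
translate([527, 447, 1604]) cube([264, 49, 24]);
translate([527, 447, 1874]) cube([264, 49, 24]);
translate([527, 447, 2144]) cube([264, 49, 24]);


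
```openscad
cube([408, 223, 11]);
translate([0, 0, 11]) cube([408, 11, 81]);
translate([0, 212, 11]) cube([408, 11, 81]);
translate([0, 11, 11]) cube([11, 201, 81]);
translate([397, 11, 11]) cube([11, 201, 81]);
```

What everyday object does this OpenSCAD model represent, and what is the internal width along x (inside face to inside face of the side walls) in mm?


An open box. The internal width is 386 mm.

A 408×223 base slab with four walls standing on it — an open box. The base is 408 mm wide and the walls are 11 mm thick, so the internal width is 408 − 2 × 11 = 386 mm.
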